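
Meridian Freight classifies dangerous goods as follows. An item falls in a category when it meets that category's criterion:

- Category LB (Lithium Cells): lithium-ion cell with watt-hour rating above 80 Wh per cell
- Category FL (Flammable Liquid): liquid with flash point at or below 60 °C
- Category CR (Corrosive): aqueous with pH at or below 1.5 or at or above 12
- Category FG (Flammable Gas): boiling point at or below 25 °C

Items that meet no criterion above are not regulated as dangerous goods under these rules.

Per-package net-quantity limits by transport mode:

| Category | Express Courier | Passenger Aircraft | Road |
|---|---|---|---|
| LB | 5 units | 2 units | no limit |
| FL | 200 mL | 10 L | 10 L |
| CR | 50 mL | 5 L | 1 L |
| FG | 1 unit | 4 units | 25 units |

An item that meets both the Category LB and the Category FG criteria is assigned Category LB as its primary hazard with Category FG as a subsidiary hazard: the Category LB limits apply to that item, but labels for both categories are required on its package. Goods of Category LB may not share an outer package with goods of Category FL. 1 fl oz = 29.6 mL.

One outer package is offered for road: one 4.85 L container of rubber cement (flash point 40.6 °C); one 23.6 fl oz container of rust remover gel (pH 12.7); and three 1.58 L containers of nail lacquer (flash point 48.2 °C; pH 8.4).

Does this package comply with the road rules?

Yes

Flash point 40.6 °C meets the Category FL criterion (Flammable Liquid), so the rubber cement is Category FL.
With pH 12.7 (≥ 12), the rust remover gel falls in Category CR.
The nail lacquer has flash point 48.2 °C, which is ≤ 60 °C, so it is Category FL (Flammable Liquid).
Category FL net quantity: 4.85 L + (three 1.58 L containers = 4.74 L) = 9.59 L.
That is within the Category FL road limit of 10 L.
Category CR quantity: one 23.6 fl oz container = 698.56 mL.
That is within the Category CR road limit of 1 L.
The segregation rule (Category LB with Category FL) does not apply to Category FL with Category CR.
Every hazard category is within its road limit and no segregation rule is violated.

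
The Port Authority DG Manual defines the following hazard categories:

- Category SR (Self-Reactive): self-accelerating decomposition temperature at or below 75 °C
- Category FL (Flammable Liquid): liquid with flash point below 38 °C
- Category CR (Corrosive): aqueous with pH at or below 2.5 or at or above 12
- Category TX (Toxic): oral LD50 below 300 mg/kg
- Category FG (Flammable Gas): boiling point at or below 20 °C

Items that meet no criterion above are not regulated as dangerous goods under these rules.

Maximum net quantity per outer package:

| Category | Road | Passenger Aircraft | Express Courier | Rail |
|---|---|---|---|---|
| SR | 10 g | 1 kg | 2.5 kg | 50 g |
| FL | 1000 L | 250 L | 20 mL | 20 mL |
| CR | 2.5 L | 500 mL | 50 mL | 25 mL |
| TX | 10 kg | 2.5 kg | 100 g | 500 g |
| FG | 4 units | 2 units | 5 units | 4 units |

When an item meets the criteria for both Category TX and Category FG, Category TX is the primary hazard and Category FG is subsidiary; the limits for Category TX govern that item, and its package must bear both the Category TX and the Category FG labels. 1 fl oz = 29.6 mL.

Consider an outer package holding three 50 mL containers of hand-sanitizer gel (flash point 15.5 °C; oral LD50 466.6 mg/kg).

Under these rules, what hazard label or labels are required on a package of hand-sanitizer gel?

Category FL

With flash point 15.5 °C (< 38 °C), the hand-sanitizer gel falls in Category FL.
Only the Category FL label is required.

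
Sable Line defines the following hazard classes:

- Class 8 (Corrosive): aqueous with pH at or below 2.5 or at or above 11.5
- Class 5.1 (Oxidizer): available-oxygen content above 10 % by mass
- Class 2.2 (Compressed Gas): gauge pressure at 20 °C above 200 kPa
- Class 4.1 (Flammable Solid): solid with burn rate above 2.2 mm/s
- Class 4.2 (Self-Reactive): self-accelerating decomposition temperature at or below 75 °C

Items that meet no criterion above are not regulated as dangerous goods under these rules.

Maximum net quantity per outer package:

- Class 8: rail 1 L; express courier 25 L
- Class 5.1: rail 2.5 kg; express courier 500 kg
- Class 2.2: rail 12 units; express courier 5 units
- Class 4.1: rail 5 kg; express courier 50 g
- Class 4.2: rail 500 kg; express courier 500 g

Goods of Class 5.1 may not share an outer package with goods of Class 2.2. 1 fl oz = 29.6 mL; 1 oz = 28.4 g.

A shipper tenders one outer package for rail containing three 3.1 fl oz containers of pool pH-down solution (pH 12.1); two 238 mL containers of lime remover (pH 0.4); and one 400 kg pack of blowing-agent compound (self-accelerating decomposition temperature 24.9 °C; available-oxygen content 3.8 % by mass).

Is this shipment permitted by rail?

Yes

With pH 12.1 (≥ 11.5), the pool pH-down solution falls in Class 8.
Lime remover: pH 0.4 ≤ 2.5 → Class 8 (Corrosive).
Self-accelerating decomposition temperature 24.9 °C meets the Class 4.2 criterion (Self-Reactive), so the blowing-agent compound is Class 4.2.
Total Class 8: (three 3.1 fl oz containers = 275.28 mL) + (two 238 mL containers = 476 mL) = 751.28 mL.
751.28 mL is within the rail limit of 1 L for Class 8.
Class 4.2 quantity: 400 kg.
400 kg is within the rail limit of 500 kg for Class 4.2.
The segregation rule (Class 5.1 with Class 2.2) does not apply to Class 8 with Class 4.2.
Every hazard class is within its rail limit and no segregation rule is violated.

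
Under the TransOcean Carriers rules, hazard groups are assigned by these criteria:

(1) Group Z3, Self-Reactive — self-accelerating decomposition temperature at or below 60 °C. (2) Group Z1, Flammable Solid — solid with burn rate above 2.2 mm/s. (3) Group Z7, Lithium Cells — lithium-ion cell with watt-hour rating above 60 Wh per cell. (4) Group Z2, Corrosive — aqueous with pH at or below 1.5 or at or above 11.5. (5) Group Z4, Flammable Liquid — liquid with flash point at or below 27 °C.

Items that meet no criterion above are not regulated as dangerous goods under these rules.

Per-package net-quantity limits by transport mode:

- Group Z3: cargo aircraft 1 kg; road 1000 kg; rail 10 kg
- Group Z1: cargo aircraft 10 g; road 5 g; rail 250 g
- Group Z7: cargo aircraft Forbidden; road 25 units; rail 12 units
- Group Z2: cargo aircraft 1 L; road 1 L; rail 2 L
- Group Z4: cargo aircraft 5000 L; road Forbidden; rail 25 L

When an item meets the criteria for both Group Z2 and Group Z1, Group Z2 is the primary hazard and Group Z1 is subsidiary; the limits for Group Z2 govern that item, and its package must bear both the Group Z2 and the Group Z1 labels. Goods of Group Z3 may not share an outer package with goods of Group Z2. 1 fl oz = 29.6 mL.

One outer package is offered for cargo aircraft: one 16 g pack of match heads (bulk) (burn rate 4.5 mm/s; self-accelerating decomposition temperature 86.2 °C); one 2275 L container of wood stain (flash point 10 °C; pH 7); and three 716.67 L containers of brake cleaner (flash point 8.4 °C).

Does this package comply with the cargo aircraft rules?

No

The match heads (bulk) have burn rate 4.5 mm/s, which is > 2.2 mm/s, so they are Group Z1 (Flammable Solid).
With flash point 10 °C (≤ 27 °C), the wood stain falls in Group Z4.
Brake cleaner: flash point 8.4 °C ≤ 27 °C → Group Z4 (Flammable Liquid).
Group Z1 quantity: 16 g.
16 g exceeds the cargo aircraft limit of 10 g for Group Z1.
Total Group Z4: 2275 L + (three 716.67 L containers = 2150.01 L) = 4425.01 L.
That is within the Group Z4 cargo aircraft limit of 5000 L.
The segregation rule (Group Z3 with Group Z2) does not apply to Group Z1 with Group Z4.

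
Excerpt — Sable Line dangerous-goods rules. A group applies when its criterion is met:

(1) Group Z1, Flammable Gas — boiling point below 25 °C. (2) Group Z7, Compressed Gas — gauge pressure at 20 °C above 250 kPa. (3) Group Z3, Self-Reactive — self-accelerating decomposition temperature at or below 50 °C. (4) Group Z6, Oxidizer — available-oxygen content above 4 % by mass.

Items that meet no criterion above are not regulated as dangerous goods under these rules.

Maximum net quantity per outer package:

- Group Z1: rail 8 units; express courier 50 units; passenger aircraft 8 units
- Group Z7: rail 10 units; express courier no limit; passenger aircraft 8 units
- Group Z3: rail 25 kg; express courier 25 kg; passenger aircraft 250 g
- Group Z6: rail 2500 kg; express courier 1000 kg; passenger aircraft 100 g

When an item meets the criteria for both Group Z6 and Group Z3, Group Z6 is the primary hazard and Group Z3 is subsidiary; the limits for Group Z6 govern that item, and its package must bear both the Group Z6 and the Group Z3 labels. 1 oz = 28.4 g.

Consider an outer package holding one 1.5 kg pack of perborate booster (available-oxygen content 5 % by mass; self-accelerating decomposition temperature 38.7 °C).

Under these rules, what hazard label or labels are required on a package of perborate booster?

Group Z3 and Z6

With available-oxygen content 5 % by mass (> 4 % by mass), the perborate booster falls in Group Z6.
The perborate booster has self-accelerating decomposition temperature 38.7 °C, which is ≤ 50 °C, so it is Group Z3 (Self-Reactive).
By the precedence rule Group Z6 is primary and Group Z3 is subsidiary, and that rule requires both labels on the package.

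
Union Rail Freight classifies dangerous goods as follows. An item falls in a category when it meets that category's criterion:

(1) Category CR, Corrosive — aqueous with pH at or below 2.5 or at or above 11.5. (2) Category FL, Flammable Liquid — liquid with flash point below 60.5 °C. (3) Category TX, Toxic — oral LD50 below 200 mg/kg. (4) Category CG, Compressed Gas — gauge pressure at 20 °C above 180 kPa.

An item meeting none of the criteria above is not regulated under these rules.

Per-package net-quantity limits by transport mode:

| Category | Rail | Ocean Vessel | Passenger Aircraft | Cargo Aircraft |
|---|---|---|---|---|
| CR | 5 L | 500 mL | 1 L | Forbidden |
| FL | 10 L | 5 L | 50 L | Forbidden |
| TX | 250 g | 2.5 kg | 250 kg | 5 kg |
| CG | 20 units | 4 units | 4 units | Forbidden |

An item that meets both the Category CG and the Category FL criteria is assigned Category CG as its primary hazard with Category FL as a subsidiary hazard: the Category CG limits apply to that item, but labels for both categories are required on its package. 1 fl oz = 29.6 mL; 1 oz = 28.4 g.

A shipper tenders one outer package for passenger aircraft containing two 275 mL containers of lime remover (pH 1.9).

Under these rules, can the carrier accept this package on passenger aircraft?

Yes

With pH 1.9 (≤ 2.5), the lime remover falls in Category CR.
Category CR quantity: two 275 mL containers = 550 mL.
550 mL ≤ 1 L (passenger aircraft limit, Category CR) — within limit.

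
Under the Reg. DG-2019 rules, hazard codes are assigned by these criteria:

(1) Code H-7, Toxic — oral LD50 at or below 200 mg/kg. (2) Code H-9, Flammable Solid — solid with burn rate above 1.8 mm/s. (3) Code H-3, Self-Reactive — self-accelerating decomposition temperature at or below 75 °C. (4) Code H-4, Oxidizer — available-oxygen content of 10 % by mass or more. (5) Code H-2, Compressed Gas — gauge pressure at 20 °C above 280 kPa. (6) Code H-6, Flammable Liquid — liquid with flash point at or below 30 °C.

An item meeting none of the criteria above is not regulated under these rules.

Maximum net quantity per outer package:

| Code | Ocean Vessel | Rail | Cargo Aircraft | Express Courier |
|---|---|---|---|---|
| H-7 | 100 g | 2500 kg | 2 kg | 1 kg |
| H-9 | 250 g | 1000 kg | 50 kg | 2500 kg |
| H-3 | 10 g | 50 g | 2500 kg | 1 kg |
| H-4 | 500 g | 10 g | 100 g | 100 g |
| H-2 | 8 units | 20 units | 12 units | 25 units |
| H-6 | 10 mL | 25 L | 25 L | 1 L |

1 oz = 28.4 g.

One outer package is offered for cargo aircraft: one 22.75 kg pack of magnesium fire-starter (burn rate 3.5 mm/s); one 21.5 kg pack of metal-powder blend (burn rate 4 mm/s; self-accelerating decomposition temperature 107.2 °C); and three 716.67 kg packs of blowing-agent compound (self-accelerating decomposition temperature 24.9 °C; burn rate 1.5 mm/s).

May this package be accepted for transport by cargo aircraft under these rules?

Magnesium fire-starter: burn rate 3.5 mm/s > 1.8 mm/s → Code H-9 (Flammable Solid).
Metal-powder blend: burn rate 4 mm/s > 1.8 mm/s → Code H-9 (Flammable Solid).
Self-accelerating decomposition temperature 24.9 °C meets the Code H-3 criterion (Self-Reactive), so the blowing-agent compound is Code H-3.
Code H-3 quantity: three 716.67 kg packs = 2150.01 kg.
2150.01 kg ≤ 2500 kg (cargo aircraft limit, Code H-3) — within limit.
Code H-9 net quantity: 22.75 kg + 21.5 kg = 44.25 kg.
That is within the Code H-9 cargo aircraft limit of 50 kg.
Every hazard code is within its cargo aircraft limit and no segregation rule is violated.

Yes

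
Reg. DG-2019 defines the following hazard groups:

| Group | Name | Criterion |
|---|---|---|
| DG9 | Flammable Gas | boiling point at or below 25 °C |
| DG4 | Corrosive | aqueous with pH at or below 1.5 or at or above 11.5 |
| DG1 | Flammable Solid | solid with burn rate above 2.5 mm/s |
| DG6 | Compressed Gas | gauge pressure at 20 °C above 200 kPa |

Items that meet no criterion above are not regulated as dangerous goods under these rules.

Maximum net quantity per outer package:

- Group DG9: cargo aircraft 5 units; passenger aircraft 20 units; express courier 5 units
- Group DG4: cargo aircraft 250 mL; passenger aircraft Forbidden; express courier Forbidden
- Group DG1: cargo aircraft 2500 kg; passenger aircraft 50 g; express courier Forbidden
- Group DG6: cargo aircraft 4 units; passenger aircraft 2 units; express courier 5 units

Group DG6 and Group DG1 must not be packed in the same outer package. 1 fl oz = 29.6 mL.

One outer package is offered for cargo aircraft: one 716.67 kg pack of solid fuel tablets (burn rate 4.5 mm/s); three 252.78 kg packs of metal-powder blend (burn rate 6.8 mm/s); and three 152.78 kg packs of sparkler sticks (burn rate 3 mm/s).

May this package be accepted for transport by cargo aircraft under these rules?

Yes

Burn rate 4.5 mm/s meets the Group DG1 criterion (Flammable Solid), so the solid fuel tablets are Group DG1.
Metal-powder blend: burn rate 6.8 mm/s > 2.5 mm/s → Group DG1 (Flammable Solid).
Sparkler sticks: burn rate 3 mm/s > 2.5 mm/s → Group DG1 (Flammable Solid).
Group DG1 net quantity: 716.67 kg + (three 252.78 kg packs = 758.34 kg) + (three 152.78 kg packs = 458.34 kg) = 1933.35 kg.
1933.35 kg ≤ 2500 kg (cargo aircraft limit, Group DG1) — within limit.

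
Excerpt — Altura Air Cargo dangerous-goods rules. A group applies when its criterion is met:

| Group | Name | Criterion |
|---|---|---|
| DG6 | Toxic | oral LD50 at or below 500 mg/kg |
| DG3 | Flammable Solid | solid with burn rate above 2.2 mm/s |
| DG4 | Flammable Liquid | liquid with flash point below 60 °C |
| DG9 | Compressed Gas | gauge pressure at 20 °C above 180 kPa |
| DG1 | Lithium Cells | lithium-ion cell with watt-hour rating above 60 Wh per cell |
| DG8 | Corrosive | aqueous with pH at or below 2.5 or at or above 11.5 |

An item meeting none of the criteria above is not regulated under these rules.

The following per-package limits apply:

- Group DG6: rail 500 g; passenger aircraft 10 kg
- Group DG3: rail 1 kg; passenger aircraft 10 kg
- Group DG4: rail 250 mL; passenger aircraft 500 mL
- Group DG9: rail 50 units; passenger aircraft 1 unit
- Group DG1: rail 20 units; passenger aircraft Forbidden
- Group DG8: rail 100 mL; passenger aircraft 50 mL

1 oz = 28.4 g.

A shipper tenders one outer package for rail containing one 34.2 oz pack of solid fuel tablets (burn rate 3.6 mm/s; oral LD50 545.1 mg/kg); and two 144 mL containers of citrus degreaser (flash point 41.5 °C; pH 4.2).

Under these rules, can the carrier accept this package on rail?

Burn rate 3.6 mm/s meets the Group DG3 criterion (Flammable Solid), so the solid fuel tablets are Group DG3.
With flash point 41.5 °C (< 60 °C), the citrus degreaser falls in Group DG4.
Group DG4 quantity: two 144 mL containers = 288 mL.
That exceeds the Group DG4 rail limit of 250 mL.
Group DG3 quantity: one 34.2 oz pack = 971.28 g.
971.28 g ≤ 1 kg (rail limit, Group DG3) — within limit.

No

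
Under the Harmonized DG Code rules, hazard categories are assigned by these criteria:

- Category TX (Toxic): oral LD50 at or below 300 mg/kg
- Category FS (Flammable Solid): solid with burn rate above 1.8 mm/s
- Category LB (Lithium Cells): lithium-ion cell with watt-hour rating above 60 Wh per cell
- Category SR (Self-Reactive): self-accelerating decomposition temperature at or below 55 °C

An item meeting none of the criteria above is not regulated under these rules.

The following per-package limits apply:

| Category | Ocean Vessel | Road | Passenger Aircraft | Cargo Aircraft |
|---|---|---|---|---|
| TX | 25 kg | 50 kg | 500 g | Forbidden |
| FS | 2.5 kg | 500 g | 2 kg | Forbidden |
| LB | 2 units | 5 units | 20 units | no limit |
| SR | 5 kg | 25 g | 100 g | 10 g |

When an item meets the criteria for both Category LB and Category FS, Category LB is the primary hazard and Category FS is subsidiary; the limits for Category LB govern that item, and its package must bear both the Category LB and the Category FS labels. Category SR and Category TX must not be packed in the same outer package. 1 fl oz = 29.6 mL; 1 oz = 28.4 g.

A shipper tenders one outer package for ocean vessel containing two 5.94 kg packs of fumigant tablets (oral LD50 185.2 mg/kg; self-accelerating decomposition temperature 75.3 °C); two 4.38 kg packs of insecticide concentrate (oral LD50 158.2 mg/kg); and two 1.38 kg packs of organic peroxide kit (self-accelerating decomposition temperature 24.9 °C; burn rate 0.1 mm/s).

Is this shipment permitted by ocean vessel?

No

Oral LD50 185.2 mg/kg meets the Category TX criterion (Toxic), so the fumigant tablets are Category TX.
Oral LD50 158.2 mg/kg meets the Category TX criterion (Toxic), so the insecticide concentrate is Category TX.
Self-accelerating decomposition temperature 24.9 °C meets the Category SR criterion (Self-Reactive), so the organic peroxide kit is Category SR.
Category SR quantity: two 1.38 kg packs = 2.76 kg.
2.76 kg ≤ 5 kg (ocean vessel limit, Category SR) — within limit.
Total Category TX: (two 5.94 kg packs = 11.88 kg) + (two 4.38 kg packs = 8.76 kg) = 20.64 kg.
20.64 kg is within the ocean vessel limit of 25 kg for Category TX.
Category SR and Category TX may not share an outer package.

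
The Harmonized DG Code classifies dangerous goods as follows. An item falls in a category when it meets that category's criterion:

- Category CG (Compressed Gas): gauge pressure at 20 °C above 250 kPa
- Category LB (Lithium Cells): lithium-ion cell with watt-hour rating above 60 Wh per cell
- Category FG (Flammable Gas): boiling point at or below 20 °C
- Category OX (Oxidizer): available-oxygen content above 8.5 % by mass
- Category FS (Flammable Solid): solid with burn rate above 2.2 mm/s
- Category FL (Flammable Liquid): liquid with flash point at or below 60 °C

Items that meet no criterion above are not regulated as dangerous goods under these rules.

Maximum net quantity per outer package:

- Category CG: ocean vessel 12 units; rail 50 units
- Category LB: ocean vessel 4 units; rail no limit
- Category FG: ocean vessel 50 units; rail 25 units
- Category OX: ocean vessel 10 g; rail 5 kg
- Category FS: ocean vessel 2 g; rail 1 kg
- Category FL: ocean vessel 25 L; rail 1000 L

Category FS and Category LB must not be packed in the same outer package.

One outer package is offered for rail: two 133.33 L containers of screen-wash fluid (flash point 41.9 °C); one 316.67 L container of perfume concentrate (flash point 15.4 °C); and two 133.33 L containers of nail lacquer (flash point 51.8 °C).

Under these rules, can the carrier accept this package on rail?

Flash point 41.9 °C meets the Category FL criterion (Flammable Liquid), so the screen-wash fluid is Category FL.
The perfume concentrate has flash point 15.4 °C, which is ≤ 60 °C, so it is Category FL (Flammable Liquid).
With flash point 51.8 °C (≤ 60 °C), the nail lacquer falls in Category FL.
Category FL net quantity: (two 133.33 L containers = 266.66 L) + 316.67 L + (two 133.33 L containers = 266.66 L) = 849.99 L.
That is within the Category FL rail limit of 1000 L.

Yes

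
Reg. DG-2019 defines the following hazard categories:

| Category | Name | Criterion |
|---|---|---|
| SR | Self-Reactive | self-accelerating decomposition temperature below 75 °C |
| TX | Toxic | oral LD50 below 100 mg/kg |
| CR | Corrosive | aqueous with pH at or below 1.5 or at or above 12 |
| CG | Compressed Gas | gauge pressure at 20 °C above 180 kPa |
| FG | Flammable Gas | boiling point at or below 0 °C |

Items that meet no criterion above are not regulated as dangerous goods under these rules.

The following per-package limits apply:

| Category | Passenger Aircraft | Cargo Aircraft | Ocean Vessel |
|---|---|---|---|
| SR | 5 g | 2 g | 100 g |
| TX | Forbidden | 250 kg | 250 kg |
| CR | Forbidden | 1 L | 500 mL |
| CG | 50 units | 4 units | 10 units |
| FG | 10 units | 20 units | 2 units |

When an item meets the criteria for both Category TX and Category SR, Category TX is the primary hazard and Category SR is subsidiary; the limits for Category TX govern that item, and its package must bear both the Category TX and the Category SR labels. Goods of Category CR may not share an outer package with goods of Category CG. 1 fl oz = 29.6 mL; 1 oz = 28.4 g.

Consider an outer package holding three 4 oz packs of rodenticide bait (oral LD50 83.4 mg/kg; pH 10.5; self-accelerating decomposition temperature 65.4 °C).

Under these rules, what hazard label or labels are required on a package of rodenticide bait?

Oral LD50 83.4 mg/kg meets the Category TX criterion (Toxic), so the rodenticide bait is Category TX.
With self-accelerating decomposition temperature 65.4 °C (< 75 °C), the rodenticide bait falls in Category SR.
By the precedence rule Category TX is primary and Category SR is subsidiary, and that rule requires both labels on the package.

Category SR and TX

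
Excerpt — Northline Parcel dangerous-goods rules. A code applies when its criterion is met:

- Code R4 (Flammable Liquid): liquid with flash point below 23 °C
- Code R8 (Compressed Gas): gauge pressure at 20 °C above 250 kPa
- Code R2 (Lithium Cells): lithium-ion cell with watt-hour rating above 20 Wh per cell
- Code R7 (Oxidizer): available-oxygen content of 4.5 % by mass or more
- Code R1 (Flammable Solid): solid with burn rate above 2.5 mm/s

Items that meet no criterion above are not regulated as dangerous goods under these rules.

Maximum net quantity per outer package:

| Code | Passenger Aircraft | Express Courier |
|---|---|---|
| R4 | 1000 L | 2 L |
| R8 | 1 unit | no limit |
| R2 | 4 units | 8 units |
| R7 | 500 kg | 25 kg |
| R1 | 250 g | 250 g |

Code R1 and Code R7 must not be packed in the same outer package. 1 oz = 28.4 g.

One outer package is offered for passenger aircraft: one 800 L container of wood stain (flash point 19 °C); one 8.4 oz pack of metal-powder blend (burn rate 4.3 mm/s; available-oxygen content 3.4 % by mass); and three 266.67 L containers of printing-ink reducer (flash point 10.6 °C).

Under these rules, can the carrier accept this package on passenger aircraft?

No

With flash point 19 °C (< 23 °C), the wood stain falls in Code R4.
Metal-powder blend: burn rate 4.3 mm/s > 2.5 mm/s → Code R1 (Flammable Solid).
The printing-ink reducer has flash point 10.6 °C, which is < 23 °C, so it is Code R4 (Flammable Liquid).
Code R4 net quantity: 800 L + (three 266.67 L containers = 800.01 L) = 1600.01 L.
That exceeds the Code R4 passenger aircraft limit of 1000 L.
Code R1 quantity: one 8.4 oz pack = 238.56 g.
238.56 g is within the passenger aircraft limit of 250 g for Code R1.
The segregation rule (Code R1 with Code R7) does not apply to Code R4 with Code R1.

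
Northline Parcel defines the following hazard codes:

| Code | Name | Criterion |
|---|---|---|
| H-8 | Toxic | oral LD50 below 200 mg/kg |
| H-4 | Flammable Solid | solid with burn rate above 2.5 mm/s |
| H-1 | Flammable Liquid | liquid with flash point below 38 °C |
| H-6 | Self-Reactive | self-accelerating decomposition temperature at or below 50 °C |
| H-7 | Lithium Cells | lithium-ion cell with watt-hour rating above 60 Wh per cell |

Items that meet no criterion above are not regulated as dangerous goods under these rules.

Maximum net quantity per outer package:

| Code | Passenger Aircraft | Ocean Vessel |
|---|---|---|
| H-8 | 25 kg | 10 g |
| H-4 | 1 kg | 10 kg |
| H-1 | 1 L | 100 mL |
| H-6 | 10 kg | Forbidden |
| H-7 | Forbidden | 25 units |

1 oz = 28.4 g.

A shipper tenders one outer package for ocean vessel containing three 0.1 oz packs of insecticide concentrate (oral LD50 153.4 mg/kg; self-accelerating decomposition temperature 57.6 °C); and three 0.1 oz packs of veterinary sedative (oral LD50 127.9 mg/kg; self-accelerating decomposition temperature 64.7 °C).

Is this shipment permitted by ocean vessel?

Insecticide concentrate: oral LD50 153.4 mg/kg < 200 mg/kg → Code H-8 (Toxic).
The veterinary sedative has oral LD50 127.9 mg/kg, which is < 200 mg/kg, so it is Code H-8 (Toxic).
Total Code H-8: (three 0.1 oz packs = 8.52 g) + (three 0.1 oz packs = 8.52 g) = 17.04 g.
17.04 g > 10 g (ocean vessel limit, Code H-8) — over the limit.

No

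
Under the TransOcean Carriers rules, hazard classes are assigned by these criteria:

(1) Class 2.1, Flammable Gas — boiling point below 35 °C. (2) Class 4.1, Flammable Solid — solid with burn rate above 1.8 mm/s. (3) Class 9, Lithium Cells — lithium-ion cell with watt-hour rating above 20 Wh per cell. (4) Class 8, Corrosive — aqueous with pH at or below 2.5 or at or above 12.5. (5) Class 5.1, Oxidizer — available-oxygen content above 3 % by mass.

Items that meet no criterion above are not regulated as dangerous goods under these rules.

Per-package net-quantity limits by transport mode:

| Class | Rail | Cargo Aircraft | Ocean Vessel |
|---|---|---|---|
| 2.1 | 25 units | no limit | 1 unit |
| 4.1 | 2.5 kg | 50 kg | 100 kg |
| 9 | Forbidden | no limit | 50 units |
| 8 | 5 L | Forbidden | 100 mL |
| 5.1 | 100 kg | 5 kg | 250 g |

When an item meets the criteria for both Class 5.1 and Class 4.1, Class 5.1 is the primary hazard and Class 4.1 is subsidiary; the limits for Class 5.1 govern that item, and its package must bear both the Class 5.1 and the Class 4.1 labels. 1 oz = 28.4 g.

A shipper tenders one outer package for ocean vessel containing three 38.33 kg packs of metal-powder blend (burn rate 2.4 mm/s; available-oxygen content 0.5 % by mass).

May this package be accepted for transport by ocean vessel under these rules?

No

Burn rate 2.4 mm/s meets the Class 4.1 criterion (Flammable Solid), so the metal-powder blend is Class 4.1.
Class 4.1 quantity: three 38.33 kg packs = 114.99 kg.
114.99 kg exceeds the ocean vessel limit of 100 kg for Class 4.1.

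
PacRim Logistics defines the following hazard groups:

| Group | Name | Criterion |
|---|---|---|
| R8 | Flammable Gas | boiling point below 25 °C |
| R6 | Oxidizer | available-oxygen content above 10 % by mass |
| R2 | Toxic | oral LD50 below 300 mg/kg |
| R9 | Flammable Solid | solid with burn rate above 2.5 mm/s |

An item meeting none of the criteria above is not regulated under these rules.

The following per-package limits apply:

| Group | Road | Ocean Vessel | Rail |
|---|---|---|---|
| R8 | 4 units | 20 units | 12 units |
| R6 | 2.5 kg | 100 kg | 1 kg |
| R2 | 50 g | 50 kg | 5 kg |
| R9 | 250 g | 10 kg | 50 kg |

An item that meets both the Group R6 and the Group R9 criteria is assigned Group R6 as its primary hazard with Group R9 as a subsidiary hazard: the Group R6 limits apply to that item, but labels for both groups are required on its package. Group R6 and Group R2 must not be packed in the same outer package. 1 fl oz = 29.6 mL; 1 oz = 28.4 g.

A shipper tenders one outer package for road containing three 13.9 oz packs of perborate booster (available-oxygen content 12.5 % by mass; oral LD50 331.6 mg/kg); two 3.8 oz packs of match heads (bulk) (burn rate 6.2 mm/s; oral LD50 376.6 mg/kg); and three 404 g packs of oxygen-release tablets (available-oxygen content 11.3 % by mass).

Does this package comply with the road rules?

Yes

The perborate booster has available-oxygen content 12.5 % by mass, which is > 10 % by mass, so it is Group R6 (Oxidizer).
The match heads (bulk) have burn rate 6.2 mm/s, which is > 2.5 mm/s, so they are Group R9 (Flammable Solid).
With available-oxygen content 11.3 % by mass (> 10 % by mass), the oxygen-release tablets fall in Group R6.
Group R6 net quantity: (three 13.9 oz packs = 1184.28 g) + (three 404 g packs = 1.212 kg) = 2396.28 g.
That is within the Group R6 road limit of 2.5 kg.
Group R9 quantity: two 3.8 oz packs = 215.84 g.
215.84 g is within the road limit of 250 g for Group R9.
The segregation rule (Group R6 with Group R2) does not apply to Group R6 with Group R9.
Every hazard group is within its road limit and no segregation rule is violated.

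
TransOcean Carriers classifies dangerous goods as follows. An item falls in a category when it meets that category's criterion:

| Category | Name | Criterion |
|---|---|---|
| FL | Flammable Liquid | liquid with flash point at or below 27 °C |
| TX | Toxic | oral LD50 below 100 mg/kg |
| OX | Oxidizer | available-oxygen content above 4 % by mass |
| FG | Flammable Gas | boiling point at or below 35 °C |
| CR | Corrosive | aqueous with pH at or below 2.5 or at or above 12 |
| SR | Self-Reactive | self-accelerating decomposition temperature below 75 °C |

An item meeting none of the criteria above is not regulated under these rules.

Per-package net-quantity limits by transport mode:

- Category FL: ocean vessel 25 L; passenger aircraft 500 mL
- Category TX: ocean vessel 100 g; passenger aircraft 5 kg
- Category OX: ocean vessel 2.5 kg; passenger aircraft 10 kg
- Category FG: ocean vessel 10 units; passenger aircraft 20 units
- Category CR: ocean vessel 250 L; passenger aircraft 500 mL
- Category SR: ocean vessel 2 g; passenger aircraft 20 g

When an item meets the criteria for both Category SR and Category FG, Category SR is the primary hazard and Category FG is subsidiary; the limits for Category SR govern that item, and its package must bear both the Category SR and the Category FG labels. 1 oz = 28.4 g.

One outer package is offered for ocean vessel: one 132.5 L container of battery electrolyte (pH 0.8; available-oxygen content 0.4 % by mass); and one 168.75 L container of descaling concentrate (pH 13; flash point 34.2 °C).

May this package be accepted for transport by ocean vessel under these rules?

With pH 0.8 (≤ 2.5), the battery electrolyte falls in Category CR.
With pH 13 (≥ 12), the descaling concentrate falls in Category CR.
Total Category CR: 132.5 L + 168.75 L = 301.25 L.
That exceeds the Category CR ocean vessel limit of 250 L.

No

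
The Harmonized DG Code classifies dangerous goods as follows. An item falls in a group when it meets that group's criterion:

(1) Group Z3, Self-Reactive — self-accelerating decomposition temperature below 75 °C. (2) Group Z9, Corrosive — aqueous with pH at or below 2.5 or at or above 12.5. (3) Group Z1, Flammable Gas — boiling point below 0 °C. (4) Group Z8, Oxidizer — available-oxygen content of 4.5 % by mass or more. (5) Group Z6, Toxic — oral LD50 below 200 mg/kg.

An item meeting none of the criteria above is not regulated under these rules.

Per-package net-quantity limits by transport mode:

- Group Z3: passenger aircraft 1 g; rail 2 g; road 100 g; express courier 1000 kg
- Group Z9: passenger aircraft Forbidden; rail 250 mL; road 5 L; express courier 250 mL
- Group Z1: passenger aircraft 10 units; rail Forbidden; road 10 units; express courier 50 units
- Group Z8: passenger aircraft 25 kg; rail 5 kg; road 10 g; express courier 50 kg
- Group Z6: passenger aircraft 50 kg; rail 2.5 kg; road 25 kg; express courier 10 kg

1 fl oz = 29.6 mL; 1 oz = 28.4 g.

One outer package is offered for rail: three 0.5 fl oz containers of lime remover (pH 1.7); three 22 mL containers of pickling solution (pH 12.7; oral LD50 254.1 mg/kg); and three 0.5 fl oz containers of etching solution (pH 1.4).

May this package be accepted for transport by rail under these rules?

Yes

Lime remover: pH 1.7 ≤ 2.5 → Group Z9 (Corrosive).
Pickling solution: pH 12.7 ≥ 12.5 → Group Z9 (Corrosive).
The etching solution has pH 1.4, which is ≤ 2.5, so it is Group Z9 (Corrosive).
Total Group Z9: (three 0.5 fl oz containers = 44.4 mL) + (three 22 mL containers = 66 mL) + (three 0.5 fl oz containers = 44.4 mL) = 154.8 mL.
154.8 mL is within the rail limit of 250 mL for Group Z9.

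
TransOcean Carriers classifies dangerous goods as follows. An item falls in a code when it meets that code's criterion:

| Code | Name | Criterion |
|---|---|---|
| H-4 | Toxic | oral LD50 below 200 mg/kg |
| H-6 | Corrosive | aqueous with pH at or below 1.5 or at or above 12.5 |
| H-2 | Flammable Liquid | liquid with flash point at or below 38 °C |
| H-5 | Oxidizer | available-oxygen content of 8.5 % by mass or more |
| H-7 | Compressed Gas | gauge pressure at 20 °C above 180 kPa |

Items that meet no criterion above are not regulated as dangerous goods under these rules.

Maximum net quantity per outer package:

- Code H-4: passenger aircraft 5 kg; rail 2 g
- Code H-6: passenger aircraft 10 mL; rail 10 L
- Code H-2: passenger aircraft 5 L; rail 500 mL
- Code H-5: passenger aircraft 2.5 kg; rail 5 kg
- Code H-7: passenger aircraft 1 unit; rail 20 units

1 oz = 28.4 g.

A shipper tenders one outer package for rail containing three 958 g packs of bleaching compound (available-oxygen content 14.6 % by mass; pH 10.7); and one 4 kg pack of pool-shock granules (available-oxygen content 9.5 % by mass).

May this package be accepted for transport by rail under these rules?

Available-oxygen content 14.6 % by mass meets the Code H-5 criterion (Oxidizer), so the bleaching compound is Code H-5.
The pool-shock granules have available-oxygen content 9.5 % by mass, which is ≥ 8.5 % by mass, so they are Code H-5 (Oxidizer).
Total Code H-5: (three 958 g packs = 2.874 kg) + 4 kg = 6.874 kg.
That exceeds the Code H-5 rail limit of 5 kg.

No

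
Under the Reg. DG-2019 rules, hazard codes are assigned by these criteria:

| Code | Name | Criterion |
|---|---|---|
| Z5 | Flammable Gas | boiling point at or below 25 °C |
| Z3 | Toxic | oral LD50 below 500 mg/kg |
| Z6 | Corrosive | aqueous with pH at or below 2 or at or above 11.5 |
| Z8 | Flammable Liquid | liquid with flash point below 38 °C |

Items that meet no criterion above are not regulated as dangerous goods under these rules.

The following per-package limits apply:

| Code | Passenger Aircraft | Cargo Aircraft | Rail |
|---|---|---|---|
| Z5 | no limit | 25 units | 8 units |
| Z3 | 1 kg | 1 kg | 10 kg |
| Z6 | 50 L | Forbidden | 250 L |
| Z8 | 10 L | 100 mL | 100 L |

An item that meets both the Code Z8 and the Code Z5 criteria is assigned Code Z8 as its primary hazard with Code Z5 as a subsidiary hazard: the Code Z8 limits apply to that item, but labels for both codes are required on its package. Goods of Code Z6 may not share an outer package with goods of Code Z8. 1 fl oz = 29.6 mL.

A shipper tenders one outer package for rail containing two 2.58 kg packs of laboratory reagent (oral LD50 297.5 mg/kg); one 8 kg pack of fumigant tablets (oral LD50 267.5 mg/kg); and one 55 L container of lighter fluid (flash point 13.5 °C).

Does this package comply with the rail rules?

No

With oral LD50 297.5 mg/kg (< 500 mg/kg), the laboratory reagent falls in Code Z3.
With oral LD50 267.5 mg/kg (< 500 mg/kg), the fumigant tablets fall in Code Z3.
Flash point 13.5 °C meets the Code Z8 criterion (Flammable Liquid), so the lighter fluid is Code Z8.
Code Z3 net quantity: (two 2.58 kg packs = 5.16 kg) + 8 kg = 13.16 kg.
13.16 kg > 10 kg (rail limit, Code Z3) — over the limit.
Code Z8 quantity: 55 L.
That is within the Code Z8 rail limit of 100 L.
The segregation rule (Code Z6 with Code Z8) does not apply to Code Z3 with Code Z8.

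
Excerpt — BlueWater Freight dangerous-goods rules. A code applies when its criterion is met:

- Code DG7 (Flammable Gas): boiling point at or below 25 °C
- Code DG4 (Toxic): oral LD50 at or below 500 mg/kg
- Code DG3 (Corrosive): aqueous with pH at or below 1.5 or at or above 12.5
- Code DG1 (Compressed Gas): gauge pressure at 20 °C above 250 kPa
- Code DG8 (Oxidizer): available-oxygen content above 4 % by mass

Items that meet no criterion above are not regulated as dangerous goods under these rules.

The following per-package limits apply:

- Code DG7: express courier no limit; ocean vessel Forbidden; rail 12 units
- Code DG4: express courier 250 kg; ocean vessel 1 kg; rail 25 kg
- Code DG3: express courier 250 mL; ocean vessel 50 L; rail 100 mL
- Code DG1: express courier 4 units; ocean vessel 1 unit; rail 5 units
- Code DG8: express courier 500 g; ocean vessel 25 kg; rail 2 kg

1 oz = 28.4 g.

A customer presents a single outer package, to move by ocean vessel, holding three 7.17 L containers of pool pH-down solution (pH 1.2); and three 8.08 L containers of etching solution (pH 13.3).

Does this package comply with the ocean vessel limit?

Yes

Pool pH-down solution: pH 1.2 ≤ 1.5 → Code DG3 (Corrosive).
With pH 13.3 (≥ 12.5), the etching solution falls in Code DG3.
Total Code DG3: (three 7.17 L containers = 21.51 L) + (three 8.08 L containers = 24.24 L) = 45.75 L.
That is within the Code DG3 ocean vessel limit of 50 L.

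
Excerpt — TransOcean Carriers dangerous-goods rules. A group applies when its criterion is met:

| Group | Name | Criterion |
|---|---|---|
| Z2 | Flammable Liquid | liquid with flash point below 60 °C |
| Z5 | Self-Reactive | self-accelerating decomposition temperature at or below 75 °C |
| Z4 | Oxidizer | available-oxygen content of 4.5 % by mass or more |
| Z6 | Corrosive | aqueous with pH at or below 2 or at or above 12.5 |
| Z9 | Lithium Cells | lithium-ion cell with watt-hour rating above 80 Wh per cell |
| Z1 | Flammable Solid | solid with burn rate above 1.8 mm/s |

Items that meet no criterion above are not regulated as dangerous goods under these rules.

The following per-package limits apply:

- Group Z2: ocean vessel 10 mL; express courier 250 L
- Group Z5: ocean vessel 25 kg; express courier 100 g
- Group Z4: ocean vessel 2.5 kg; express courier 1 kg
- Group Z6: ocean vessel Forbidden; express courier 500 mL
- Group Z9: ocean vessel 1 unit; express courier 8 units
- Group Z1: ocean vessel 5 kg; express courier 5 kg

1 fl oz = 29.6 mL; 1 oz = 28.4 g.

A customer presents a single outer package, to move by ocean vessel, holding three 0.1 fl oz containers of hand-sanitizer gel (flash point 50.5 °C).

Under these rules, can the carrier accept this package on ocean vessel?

The hand-sanitizer gel has flash point 50.5 °C, which is < 60 °C, so it is Group Z2 (Flammable Liquid).
Group Z2 quantity: three 0.1 fl oz containers = 8.88 mL.
8.88 mL ≤ 10 mL (ocean vessel limit, Group Z2) — within limit.

Yes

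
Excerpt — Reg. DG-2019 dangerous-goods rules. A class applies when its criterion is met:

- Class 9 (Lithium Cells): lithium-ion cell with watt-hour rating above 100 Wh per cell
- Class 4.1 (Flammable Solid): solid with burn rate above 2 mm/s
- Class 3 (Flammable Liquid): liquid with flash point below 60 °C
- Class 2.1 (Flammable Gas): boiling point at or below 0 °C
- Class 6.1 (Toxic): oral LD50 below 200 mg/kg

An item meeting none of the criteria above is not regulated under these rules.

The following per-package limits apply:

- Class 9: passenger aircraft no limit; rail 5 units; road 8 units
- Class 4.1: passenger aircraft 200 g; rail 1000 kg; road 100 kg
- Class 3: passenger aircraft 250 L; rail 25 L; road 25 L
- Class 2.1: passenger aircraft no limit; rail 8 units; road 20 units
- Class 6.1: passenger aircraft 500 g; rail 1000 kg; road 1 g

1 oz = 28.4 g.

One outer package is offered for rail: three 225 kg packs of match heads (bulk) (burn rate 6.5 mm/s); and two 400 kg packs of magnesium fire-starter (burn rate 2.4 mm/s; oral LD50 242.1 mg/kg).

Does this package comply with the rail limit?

No

Match heads (bulk): burn rate 6.5 mm/s > 2 mm/s → Class 4.1 (Flammable Solid).
The magnesium fire-starter has burn rate 2.4 mm/s, which is > 2 mm/s, so it is Class 4.1 (Flammable Solid).
Class 4.1 net quantity: (three 225 kg packs = 675 kg) + (two 400 kg packs = 800 kg) = 1475 kg.
1475 kg > 1000 kg (rail limit, Class 4.1) — over the limit.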